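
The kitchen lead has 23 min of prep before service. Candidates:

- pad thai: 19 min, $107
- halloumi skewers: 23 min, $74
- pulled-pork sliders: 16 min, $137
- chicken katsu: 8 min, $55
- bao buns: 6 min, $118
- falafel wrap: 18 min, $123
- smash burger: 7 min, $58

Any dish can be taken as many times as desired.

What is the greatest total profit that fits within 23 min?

354

By profit per min: bao buns 19.67, pulled-pork sliders 8.56, smash burger 8.29, chicken katsu 6.88 lead.
The ratio ordering already packs tightly: 3×bao buns, 18 min, 354.
That's the maximum — no swap from here does better than 354.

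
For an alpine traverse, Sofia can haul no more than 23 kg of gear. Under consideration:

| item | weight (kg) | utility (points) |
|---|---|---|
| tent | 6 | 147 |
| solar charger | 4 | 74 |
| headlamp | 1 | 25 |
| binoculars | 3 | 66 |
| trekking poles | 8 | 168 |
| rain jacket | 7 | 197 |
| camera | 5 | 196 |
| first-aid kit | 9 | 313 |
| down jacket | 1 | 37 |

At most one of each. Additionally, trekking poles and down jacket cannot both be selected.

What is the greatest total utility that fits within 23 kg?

Density check — camera 39.20, down jacket 37.00, first-aid kit 34.78 are the best per kg.
Best packing: headlamp + rain jacket + camera + first-aid kit + down jacket — 23 kg, 768 total.
Nothing else feasible within 23 kg beats 768.

768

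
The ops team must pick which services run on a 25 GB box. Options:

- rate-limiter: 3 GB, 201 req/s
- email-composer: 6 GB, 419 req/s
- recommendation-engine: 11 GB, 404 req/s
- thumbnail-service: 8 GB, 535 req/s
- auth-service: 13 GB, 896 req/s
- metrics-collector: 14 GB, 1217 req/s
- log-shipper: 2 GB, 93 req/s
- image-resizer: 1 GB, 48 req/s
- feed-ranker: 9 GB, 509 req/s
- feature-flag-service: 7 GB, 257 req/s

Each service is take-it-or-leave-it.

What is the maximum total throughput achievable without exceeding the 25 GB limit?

Taking the top-ratio services first gives rate-limiter + email-composer + metrics-collector + image-resizer for 1885 (24 GB).
Replace email-composer and image-resizer with thumbnail-service: the trade gains 68 net, giving 1953 at 25 GB.
Runner-up rate-limiter + email-composer + metrics-collector + log-shipper tops out at 1930.

1953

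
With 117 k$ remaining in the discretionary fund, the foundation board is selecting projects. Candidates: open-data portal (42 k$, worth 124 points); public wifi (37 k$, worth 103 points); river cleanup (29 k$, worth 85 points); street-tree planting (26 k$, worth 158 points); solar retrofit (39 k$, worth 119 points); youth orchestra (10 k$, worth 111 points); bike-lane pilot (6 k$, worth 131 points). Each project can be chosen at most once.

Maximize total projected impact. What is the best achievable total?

Greedy by ratio would take river cleanup + street-tree planting + solar retrofit + youth orchestra + bike-lane pilot: 110 k$ used, total 604.
The 39 k$ tied up in solar retrofit is better spent on open-data portal — total rises to 609 (113 k$).
Runner-up river cleanup + street-tree planting + solar retrofit + youth orchestra + bike-lane pilot tops out at 604.

609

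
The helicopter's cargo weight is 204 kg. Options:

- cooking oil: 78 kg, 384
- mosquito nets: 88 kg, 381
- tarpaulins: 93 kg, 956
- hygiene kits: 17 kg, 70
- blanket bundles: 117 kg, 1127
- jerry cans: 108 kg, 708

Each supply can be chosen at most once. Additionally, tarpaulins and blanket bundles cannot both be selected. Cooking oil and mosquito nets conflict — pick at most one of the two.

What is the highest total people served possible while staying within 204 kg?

1664

Taking tarpaulins + jerry cans: 201 kg used, 1664 in people served.
Nothing else feasible within 204 kg beats 1664.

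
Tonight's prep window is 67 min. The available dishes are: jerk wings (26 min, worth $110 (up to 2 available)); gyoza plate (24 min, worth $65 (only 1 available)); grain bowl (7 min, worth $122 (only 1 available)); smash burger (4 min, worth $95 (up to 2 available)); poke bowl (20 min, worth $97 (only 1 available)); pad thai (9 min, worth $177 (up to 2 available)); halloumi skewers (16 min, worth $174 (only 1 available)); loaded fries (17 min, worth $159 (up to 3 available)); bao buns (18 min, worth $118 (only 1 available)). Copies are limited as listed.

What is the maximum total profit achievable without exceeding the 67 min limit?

By profit per min: smash burger 23.75, pad thai 19.67, grain bowl 17.43, halloumi skewers 10.88 lead.
The ratio ordering already packs tightly: grain bowl + 2×smash burger + 2×pad thai + halloumi skewers + loaded fries, 66 min, 999.
The spare 1 min is too small for any remaining dish, and no exchange beats 999.

999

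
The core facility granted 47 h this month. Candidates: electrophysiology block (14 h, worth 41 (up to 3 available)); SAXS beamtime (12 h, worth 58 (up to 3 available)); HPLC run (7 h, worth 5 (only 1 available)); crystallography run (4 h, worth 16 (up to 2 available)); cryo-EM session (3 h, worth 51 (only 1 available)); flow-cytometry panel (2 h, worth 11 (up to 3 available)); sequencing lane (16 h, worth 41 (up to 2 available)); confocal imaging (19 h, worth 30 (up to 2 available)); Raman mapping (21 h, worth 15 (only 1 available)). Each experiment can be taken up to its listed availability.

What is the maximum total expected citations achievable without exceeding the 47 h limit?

263

By expected citations per h: cryo-EM session 17.00, flow-cytometry panel 5.50, SAXS beamtime 4.83 lead.
The ratio heuristic lands on 3×SAXS beamtime + cryo-EM session + 3×flow-cytometry panel (258) but leaves 2 h idle.
The 2 h tied up in flow-cytometry panel is better spent on crystallography run — total rises to 263 (47 h).
Every other selection either busts 47 h or exceeds an availability limit or fails to beat 263.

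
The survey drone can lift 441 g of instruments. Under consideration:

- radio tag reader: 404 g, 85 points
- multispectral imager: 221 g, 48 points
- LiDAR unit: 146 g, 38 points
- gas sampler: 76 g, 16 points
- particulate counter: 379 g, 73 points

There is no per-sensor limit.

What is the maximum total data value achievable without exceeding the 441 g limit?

114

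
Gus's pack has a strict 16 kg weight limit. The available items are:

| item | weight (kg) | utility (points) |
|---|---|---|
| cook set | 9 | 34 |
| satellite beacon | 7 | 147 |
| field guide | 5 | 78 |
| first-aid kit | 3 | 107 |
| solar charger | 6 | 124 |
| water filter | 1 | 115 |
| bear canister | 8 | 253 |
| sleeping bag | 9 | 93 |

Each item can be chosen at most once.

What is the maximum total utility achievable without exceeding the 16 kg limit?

515

Filling by ratio: first-aid kit + water filter + bear canister for 475, with 4 kg left unused.
The 3 kg tied up in first-aid kit is better spent on satellite beacon — total rises to 515 (16 kg).
Runner-up solar charger + water filter + bear canister tops out at 492.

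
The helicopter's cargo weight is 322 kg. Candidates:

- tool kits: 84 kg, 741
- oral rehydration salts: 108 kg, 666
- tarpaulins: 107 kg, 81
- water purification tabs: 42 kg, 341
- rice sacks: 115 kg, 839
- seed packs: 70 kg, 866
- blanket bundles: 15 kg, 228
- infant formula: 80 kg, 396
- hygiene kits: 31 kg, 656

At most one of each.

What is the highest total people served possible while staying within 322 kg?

3330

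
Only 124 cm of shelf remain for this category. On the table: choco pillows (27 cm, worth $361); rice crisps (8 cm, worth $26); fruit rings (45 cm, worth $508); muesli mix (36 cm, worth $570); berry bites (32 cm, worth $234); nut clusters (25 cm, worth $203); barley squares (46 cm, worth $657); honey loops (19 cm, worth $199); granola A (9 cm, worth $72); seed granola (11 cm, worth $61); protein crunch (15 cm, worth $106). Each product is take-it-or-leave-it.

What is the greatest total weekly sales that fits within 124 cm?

Greedy by ratio would take choco pillows + muesli mix + barley squares + granola A: 118 cm used, total 1660.
The 9 cm tied up in granola A is better spent on protein crunch — total rises to 1694 (124 cm).

1694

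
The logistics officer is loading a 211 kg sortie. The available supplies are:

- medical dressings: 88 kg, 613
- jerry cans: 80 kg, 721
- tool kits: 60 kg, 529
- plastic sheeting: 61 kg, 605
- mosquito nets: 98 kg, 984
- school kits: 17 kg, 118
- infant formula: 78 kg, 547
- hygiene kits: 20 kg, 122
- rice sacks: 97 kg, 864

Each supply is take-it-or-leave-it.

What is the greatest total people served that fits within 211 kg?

By people served per kg: mosquito nets 10.04, plastic sheeting 9.92, jerry cans 9.01, rice sacks 8.91 lead.
A density-first pass picks plastic sheeting + mosquito nets + school kits + hygiene kits — 1829 at 196 kg.
Using the slack differently, jerry cans + tool kits + plastic sheeting comes to 1855 at 201 kg.
Runner-up mosquito nets + rice sacks tops out at 1848.

1855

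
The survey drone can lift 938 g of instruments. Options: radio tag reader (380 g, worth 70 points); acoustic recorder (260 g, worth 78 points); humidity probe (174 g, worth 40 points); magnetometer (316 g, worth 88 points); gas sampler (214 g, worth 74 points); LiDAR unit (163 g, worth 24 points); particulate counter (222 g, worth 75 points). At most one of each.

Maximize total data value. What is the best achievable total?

A density-first pass picks acoustic recorder + humidity probe + gas sampler + particulate counter — 267 at 870 g.
Dropping acoustic recorder frees 260 g; slotting in magnetometer (316 g) lifts the total to 277 at 926 g.

277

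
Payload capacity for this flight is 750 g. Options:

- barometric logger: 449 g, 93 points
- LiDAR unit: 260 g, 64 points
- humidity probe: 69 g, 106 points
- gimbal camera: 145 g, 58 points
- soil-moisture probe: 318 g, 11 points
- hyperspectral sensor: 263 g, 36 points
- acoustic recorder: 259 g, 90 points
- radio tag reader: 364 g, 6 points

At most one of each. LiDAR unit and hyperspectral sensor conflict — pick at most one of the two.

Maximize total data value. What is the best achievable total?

Best packing: LiDAR unit + humidity probe + gimbal camera + acoustic recorder — 733 g, 318 total.
Runner-up humidity probe + gimbal camera + hyperspectral sensor + acoustic recorder tops out at 290.

318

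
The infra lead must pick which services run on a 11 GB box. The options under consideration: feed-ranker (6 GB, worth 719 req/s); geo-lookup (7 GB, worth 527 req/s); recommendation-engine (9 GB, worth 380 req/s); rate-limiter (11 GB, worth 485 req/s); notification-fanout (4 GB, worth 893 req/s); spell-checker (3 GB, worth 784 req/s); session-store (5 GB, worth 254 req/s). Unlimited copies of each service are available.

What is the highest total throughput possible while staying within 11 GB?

2570

Density check — spell-checker 261.33, notification-fanout 223.25, feed-ranker 119.83 are the best per GB.
Taking the top-ratio services first gives 3×spell-checker for 2352 (9 GB).
Dropping 2×spell-checker frees 6 GB; slotting in 2×notification-fanout (8 GB) lifts the total to 2570 at 11 GB.
Nothing else within 11 GB beats 2570.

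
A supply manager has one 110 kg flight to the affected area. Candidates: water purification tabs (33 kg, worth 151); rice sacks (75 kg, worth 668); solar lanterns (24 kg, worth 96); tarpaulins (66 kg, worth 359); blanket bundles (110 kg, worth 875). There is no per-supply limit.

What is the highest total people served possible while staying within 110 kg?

Filling by ratio: water purification tabs + rice sacks for 819, with 2 kg left unused.
Replace water purification tabs and rice sacks with blanket bundles: the trade gains 56 net, giving 875 at 110 kg.
That's the maximum — no swap from here does better than 875.

875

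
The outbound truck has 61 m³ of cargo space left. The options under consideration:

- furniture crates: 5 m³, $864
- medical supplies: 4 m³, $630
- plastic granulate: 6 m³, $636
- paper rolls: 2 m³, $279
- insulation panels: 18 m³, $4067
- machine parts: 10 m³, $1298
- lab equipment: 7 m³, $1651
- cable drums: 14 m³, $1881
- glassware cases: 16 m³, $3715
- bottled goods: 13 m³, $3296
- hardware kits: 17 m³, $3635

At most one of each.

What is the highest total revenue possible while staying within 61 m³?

13872

By revenue per m³: bottled goods 253.54, lab equipment 235.86, glassware cases 232.19 lead.
Best packing: furniture crates + paper rolls + insulation panels + lab equipment + glassware cases + bottled goods — 61 m³, 13872 total.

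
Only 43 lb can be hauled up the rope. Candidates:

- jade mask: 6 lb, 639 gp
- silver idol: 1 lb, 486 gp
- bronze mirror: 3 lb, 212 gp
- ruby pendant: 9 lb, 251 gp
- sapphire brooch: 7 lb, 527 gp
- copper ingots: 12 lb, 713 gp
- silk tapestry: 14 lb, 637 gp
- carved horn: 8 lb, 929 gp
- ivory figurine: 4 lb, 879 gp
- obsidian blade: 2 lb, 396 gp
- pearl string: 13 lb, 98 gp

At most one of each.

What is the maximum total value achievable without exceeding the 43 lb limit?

By value per lb: silver idol 486.00, ivory figurine 219.75, obsidian blade 198.00, carved horn 116.12 lead.
Taking jade mask + silver idol + bronze mirror + sapphire brooch + copper ingots + carved horn + ivory figurine + obsidian blade: 43 lb used, 4781 in value.

4781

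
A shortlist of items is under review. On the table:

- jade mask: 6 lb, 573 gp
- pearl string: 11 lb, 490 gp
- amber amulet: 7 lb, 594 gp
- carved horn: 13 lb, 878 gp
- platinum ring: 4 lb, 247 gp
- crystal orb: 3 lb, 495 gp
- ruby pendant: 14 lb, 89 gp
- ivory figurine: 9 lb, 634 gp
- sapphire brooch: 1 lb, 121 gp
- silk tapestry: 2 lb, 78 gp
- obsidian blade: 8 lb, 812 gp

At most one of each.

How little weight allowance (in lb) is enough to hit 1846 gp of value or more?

17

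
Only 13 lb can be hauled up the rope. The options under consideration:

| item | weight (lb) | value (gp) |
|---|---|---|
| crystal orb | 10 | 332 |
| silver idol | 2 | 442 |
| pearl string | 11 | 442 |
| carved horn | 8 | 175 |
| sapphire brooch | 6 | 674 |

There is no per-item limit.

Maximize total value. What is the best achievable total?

2652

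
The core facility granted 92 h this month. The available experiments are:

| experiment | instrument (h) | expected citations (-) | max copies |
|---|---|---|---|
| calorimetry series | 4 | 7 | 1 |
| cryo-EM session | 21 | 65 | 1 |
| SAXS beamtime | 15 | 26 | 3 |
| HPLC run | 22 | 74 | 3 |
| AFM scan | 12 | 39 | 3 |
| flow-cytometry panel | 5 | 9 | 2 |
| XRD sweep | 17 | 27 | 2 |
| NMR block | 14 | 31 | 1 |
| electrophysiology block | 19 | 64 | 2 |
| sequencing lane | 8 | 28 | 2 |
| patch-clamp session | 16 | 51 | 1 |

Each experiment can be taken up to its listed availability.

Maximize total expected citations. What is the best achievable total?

309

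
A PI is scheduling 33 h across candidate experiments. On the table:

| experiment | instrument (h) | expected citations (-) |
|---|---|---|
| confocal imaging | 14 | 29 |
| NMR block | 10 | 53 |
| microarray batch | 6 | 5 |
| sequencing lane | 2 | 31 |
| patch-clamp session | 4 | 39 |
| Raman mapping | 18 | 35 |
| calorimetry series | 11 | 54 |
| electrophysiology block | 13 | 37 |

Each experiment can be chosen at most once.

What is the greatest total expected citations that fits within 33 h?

182

The ratio ordering already packs tightly: NMR block + microarray batch + sequencing lane + patch-clamp session + calorimetry series, 33 h, 182.
No other feasible combination exceeds 182.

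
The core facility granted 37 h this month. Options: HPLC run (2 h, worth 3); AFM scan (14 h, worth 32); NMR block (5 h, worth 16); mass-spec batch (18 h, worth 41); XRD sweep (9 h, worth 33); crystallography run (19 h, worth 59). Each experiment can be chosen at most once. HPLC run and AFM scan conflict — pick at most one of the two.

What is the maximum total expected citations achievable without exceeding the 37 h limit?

Best packing: HPLC run + NMR block + XRD sweep + crystallography run — 35 h, 111 total.
The closest alternative, NMR block + XRD sweep + crystallography run, reaches only 108.

111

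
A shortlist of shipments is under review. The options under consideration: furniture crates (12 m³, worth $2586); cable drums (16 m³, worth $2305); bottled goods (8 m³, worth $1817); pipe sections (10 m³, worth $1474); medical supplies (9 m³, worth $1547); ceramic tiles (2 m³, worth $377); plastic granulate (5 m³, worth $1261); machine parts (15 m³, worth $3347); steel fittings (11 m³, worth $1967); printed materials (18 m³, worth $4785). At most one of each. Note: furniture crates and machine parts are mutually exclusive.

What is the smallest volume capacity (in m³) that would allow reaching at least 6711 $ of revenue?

Need the lightest bundle worth ≥ 6711.
bottled goods + ceramic tiles + printed materials reaches 6979 using 28 m³.
No combination under 28 m³ hits 6711.

28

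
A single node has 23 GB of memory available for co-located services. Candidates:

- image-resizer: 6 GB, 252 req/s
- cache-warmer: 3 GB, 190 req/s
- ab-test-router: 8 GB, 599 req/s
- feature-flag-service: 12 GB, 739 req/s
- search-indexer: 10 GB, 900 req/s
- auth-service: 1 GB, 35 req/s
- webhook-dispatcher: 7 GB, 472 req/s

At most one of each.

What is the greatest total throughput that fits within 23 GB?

Density check — search-indexer 90.00, ab-test-router 74.88, webhook-dispatcher 67.43, cache-warmer 63.33 are the best per GB.
Best packing: cache-warmer + ab-test-router + search-indexer + auth-service — 22 GB, 1724 total.
Next best is cache-warmer + ab-test-router + search-indexer at 1689 (21 GB) — short by 35.

1724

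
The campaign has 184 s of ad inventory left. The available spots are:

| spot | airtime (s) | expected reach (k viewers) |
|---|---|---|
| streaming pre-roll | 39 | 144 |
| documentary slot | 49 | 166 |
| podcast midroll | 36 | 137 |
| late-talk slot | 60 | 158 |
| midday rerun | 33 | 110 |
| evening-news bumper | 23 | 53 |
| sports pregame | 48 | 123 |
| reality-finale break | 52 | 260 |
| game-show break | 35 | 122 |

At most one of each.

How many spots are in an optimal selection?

4

Best achievable expected reach is 707.
streaming pre-roll + documentary slot + podcast midroll + reality-finale break hits 707 at 176 s.
Any selection reaching 707 contains exactly 4 spots.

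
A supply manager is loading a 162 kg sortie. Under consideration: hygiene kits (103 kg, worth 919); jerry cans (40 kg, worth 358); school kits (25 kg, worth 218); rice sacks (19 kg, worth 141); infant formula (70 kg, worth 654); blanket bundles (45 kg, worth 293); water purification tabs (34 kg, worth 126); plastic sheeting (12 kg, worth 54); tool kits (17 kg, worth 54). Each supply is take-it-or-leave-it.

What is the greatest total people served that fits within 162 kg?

Ranking by ratio (people served/kg): infant formula 9.34, jerry cans 8.95, hygiene kits 8.92, school kits 8.72.
Taking the top-ratio supplies first gives jerry cans + school kits + rice sacks + infant formula for 1371 (154 kg).
Dropping school kits and infant formula frees 95 kg; slotting in hygiene kits (103 kg) lifts the total to 1418 at 162 kg.
The closest alternative, jerry cans + school kits + rice sacks + infant formula, reaches only 1371.

1418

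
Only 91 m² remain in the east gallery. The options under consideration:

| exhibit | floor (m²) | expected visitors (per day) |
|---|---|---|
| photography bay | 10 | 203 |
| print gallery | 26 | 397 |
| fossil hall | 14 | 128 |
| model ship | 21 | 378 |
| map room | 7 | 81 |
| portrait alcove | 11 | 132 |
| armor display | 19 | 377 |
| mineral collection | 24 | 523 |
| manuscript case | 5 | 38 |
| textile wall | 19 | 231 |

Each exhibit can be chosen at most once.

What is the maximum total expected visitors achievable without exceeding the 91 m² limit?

1675

The ratio heuristic lands on photography bay + model ship + portrait alcove + armor display + mineral collection + manuscript case (1651) but leaves 1 m² idle.
Replace photography bay and portrait alcove and manuscript case with print gallery: the trade gains 24 net, giving 1675 at 90 m².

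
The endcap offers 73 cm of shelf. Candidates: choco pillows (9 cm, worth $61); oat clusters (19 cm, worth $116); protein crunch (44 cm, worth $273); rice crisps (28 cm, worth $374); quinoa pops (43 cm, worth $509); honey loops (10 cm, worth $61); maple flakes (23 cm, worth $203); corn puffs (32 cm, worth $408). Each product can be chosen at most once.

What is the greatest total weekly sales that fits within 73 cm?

Taking the top-ratio products first gives choco pillows + rice crisps + corn puffs for 843 (69 cm).
Replace choco pillows and corn puffs with quinoa pops: the trade gains 40 net, giving 883 at 71 cm.
Nothing else within 73 cm beats 883.

883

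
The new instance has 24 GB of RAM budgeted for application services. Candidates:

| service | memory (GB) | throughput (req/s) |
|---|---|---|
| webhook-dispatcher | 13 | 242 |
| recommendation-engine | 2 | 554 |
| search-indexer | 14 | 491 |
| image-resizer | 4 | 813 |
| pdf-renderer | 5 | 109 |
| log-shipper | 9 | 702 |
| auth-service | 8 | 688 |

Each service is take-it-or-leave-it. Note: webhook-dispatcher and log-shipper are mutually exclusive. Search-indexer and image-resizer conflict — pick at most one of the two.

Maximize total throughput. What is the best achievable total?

2757

Ranking by ratio (throughput/GB): recommendation-engine 277.00, image-resizer 203.25, auth-service 86.00.
Best packing: recommendation-engine + image-resizer + log-shipper + auth-service — 23 GB, 2757 total.
Next best is image-resizer + log-shipper + auth-service at 2203 (21 GB) — short by 554.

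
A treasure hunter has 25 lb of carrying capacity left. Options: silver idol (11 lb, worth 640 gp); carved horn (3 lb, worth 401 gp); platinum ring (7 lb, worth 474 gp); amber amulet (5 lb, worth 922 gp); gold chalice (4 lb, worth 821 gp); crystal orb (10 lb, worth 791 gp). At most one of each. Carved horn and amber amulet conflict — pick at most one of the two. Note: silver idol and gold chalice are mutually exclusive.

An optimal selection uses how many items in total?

3

The maximum value within 25 lb is 2534.
One optimal bundle: amber amulet + gold chalice + crystal orb (19 lb).
All optima have 3 items.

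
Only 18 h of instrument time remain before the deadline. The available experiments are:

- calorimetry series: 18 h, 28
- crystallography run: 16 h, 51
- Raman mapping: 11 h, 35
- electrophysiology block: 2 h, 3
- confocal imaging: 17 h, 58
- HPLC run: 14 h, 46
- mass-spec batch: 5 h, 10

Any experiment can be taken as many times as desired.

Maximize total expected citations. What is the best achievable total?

The ratio ordering already packs tightly: confocal imaging, 17 h, 58.

58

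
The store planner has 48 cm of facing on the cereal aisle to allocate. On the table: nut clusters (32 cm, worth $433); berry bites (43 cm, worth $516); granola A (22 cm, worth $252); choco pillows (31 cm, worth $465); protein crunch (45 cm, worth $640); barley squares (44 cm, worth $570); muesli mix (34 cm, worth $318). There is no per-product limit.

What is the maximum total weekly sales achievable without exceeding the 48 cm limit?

640

Greedy by ratio would take choco pillows: 31 cm used, total 465.
The 31 cm tied up in choco pillows is better spent on protein crunch — total rises to 640 (45 cm).
Every other selection either busts 48 cm or fails to beat 640.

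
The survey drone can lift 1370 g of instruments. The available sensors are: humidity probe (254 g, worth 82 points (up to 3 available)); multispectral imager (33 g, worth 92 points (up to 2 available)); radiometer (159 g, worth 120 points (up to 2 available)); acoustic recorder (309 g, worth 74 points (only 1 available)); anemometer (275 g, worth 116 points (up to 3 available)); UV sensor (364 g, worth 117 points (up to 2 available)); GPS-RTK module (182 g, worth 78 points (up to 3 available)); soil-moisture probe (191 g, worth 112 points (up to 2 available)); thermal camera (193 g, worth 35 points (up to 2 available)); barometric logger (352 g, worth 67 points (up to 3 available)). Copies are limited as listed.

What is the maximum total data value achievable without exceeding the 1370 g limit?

By data value per g: multispectral imager 2.79, radiometer 0.75, soil-moisture probe 0.59, GPS-RTK module 0.43 lead.
The ratio ordering already packs tightly: 2×multispectral imager + 2×radiometer + 3×GPS-RTK module + 2×soil-moisture probe, 1312 g, 882.
Nothing else within 1370 g beats 882.

882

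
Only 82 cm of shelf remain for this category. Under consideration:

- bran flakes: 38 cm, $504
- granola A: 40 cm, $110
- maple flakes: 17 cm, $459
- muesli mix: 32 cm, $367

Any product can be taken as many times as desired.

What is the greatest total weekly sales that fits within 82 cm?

Taking 4×maple flakes: 68 cm used, 1836 in weekly sales.

1836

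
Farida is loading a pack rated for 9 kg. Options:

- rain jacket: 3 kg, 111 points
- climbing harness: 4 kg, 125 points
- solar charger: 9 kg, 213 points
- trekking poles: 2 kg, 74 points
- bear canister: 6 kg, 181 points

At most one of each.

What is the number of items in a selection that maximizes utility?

Optimal total is 310.
One optimal bundle: rain jacket + climbing harness + trekking poles (9 kg).
Every optimal selection uses 3 items.

3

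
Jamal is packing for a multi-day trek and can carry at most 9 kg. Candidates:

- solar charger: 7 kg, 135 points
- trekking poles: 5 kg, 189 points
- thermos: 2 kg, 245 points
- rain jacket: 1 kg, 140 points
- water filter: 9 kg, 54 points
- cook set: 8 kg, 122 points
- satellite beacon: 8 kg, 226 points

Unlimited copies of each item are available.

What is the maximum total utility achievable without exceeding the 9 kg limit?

1260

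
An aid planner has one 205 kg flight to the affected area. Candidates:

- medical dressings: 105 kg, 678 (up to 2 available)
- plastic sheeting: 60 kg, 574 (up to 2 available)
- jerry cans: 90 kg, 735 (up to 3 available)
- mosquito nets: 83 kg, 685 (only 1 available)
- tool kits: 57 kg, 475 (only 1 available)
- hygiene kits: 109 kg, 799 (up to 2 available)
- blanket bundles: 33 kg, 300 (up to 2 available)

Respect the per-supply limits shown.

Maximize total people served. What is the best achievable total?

The ratio heuristic lands on 2×plastic sheeting + 2×blanket bundles (1748) but leaves 19 kg idle.
The 66 kg tied up in 2×blanket bundles is better spent on mosquito nets — total rises to 1833 (203 kg).
No other feasible combination exceeds 1833.

1833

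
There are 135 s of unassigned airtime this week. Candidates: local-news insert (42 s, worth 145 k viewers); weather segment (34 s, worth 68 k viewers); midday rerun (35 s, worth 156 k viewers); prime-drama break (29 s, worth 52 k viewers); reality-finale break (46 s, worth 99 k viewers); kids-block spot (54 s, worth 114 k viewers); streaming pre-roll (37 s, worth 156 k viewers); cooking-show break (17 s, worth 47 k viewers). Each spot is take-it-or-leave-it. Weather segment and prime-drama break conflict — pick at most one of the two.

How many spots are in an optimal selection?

4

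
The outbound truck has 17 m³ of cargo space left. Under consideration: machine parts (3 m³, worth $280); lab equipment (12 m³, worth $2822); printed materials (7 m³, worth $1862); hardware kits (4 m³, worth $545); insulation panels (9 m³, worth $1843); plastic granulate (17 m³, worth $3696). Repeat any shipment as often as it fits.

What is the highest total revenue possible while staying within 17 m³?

4004

Taking machine parts + 2×printed materials: 17 m³ used, 4004 in revenue.
That's the maximum — no swap from here does better than 4004.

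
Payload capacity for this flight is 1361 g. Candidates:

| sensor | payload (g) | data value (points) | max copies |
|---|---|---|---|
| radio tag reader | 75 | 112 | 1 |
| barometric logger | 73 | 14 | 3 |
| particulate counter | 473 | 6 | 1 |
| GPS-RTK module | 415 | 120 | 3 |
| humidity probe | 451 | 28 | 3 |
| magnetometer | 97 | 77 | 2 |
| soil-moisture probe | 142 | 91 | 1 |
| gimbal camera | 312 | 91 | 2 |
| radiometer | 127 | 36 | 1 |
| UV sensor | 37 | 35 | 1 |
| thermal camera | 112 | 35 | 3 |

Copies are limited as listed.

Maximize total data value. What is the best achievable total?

653

The ratio heuristic lands on radio tag reader + barometric logger + 2×magnetometer + soil-moisture probe + gimbal camera + radiometer + UV sensor + 3×thermal camera (638) but leaves 65 g idle.
Dropping barometric logger and gimbal camera frees 385 g; slotting in GPS-RTK module (415 g) lifts the total to 653 at 1326 g.
Every other selection either busts 1361 g or exceeds an availability limit or fails to beat 653.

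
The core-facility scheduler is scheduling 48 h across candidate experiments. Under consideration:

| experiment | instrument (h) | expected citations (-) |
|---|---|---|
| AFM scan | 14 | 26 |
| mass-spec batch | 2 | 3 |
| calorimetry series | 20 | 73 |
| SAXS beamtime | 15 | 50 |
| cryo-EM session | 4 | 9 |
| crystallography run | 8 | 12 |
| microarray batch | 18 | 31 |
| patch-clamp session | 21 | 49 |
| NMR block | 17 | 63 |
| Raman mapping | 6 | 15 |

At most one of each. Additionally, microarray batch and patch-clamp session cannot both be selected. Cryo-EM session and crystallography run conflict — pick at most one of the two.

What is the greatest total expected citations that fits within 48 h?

160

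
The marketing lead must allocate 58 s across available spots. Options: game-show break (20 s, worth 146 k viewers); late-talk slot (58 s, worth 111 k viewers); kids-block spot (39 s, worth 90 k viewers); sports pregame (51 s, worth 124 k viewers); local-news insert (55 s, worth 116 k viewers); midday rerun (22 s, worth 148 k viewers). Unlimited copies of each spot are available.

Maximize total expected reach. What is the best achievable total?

A density-first pass picks 2×game-show break — 292 at 40 s.
Replace 2×game-show break with 2×midday rerun: the trade gains 4 net, giving 296 at 44 s.
That's the maximum — no swap from here does better than 296.

296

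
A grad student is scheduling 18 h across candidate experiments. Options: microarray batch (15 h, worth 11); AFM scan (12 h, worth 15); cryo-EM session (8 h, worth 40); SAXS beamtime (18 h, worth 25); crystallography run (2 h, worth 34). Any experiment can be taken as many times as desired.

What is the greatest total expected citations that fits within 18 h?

9×crystallography run uses 18 of the 18 h and totals 306.
No other feasible combination exceeds 306.

306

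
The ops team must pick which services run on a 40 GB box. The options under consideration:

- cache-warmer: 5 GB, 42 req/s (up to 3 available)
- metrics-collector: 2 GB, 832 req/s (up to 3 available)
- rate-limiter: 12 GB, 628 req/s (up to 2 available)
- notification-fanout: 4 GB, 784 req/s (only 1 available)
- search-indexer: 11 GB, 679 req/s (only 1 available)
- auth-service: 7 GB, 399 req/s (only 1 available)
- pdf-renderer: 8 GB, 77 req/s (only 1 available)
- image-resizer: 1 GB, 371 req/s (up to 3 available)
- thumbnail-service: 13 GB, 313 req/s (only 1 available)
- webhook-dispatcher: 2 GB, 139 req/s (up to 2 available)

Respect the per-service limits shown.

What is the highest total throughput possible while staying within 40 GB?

5978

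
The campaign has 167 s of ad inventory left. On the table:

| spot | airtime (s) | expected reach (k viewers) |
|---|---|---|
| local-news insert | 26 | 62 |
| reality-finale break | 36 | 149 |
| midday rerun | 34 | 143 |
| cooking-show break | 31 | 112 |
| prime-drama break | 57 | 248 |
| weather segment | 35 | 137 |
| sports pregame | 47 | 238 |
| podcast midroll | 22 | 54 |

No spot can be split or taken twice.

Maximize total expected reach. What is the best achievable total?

A density-first pass picks midday rerun + prime-drama break + sports pregame + podcast midroll — 683 at 160 s.
The 56 s tied up in midday rerun and podcast midroll is better spent on local-news insert + reality-finale break — total rises to 697 (166 s).
Runner-up local-news insert + midday rerun + prime-drama break + sports pregame tops out at 691.

697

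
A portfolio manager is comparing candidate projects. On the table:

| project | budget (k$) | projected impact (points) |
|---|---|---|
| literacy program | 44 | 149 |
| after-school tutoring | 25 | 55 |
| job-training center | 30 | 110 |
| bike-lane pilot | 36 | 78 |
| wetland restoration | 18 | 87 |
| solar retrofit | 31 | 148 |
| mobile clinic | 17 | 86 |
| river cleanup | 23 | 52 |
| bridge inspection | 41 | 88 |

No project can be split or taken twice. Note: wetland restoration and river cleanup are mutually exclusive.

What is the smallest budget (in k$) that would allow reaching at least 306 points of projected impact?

66

Need the lightest bundle worth ≥ 306.
wetland restoration + solar retrofit + mobile clinic reaches 321 using 66 k$.
No combination under 66 k$ hits 306.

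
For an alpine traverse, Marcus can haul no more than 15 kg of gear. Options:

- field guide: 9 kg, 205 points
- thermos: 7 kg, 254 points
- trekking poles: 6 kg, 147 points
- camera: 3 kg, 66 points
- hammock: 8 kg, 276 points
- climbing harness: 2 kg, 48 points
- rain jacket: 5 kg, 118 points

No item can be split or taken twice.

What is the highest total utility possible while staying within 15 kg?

530

Thermos + hammock uses 15 of the 15 kg and totals 530.
The closest alternative, thermos + trekking poles + climbing harness, reaches only 449.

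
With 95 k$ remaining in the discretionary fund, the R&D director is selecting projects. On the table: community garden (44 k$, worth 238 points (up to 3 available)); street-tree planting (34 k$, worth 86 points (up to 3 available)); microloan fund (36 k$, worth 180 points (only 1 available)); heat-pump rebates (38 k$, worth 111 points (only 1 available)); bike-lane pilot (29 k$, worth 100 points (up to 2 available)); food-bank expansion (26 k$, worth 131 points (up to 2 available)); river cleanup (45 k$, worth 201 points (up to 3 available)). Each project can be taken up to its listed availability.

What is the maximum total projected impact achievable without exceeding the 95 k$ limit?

476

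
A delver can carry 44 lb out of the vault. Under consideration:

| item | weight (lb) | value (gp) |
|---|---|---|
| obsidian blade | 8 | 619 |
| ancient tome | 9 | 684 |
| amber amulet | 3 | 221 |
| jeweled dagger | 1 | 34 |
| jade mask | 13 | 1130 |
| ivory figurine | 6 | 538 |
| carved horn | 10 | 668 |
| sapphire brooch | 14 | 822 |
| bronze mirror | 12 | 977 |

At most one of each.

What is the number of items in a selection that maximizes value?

6

The maximum value within 44 lb is 3584.
For example ancient tome + amber amulet + jeweled dagger + jade mask + ivory figurine + bronze mirror achieves it, using 44 lb.
All optima have 6 items.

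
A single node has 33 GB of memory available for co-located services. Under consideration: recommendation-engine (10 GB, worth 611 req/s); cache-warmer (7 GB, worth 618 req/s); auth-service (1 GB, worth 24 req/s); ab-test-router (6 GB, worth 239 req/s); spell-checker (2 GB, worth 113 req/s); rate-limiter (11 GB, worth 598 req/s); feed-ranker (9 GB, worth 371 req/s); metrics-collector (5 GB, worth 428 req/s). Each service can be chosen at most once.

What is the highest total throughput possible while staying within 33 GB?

Greedy by ratio would take recommendation-engine + cache-warmer + spell-checker + feed-ranker + metrics-collector: 33 GB used, total 2141.
The 11 GB tied up in spell-checker and feed-ranker is better spent on rate-limiter — total rises to 2255 (33 GB).
Next best is recommendation-engine + cache-warmer + spell-checker + feed-ranker + metrics-collector at 2141 (33 GB) — short by 114.

2255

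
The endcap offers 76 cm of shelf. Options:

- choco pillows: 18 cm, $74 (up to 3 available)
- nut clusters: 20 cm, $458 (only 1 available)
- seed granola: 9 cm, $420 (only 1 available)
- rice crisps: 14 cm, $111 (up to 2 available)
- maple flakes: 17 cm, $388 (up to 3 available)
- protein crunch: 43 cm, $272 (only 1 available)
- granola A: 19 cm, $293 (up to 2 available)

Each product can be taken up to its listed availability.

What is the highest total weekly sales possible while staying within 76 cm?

1695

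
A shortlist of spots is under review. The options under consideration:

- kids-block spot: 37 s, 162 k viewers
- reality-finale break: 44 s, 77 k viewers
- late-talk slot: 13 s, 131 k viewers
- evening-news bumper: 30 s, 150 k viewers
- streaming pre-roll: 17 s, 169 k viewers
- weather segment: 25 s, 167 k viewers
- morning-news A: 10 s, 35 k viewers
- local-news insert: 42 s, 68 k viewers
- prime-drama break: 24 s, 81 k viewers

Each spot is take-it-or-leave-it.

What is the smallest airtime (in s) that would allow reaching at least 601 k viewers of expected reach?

85

Look for the lowest-airtime combination reaching 601.
Taking late-talk slot + evening-news bumper + streaming pre-roll + weather segment gives 617 (≥ 601) for 85 s.
No combination under 85 s hits 601.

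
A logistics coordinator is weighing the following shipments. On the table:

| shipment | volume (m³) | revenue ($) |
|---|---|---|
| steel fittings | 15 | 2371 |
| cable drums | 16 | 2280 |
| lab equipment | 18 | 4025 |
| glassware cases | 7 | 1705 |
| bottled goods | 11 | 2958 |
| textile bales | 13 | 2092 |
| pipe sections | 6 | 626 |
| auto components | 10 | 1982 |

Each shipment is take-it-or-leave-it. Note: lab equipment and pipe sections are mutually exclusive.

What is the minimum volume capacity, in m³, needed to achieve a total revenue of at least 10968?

51

Need the lightest bundle worth ≥ 10968.
steel fittings + lab equipment + glassware cases + bottled goods: 11059 revenue at 51 m³.
Any bundle with less than 51 m³ falls short of 10968.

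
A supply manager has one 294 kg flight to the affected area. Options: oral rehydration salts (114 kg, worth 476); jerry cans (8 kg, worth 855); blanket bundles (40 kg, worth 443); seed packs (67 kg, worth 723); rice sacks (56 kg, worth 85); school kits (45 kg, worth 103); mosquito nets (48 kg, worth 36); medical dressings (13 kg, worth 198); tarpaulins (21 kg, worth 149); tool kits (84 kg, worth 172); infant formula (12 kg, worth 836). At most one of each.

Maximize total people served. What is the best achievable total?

3680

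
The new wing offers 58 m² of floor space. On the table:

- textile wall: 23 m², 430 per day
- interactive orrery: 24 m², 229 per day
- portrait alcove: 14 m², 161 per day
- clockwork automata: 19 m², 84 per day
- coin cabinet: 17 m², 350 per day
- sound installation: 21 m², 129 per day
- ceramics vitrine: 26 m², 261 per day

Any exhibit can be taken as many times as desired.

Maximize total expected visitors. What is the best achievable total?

1130

Ranking by ratio (expected visitors/m²): coin cabinet 20.59, textile wall 18.70, portrait alcove 11.50.
Greedy by ratio would take 3×coin cabinet: 51 m² used, total 1050.
Dropping coin cabinet frees 17 m²; slotting in textile wall (23 m²) lifts the total to 1130 at 57 m².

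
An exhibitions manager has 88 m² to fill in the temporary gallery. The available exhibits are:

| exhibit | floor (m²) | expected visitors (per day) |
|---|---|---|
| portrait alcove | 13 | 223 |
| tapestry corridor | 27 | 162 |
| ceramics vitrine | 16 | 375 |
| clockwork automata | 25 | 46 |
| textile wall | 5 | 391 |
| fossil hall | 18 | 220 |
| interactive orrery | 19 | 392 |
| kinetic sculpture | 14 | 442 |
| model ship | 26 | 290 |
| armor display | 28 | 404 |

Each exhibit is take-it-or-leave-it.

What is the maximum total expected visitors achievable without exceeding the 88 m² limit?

2043

Portrait alcove + ceramics vitrine + textile wall + fossil hall + interactive orrery + kinetic sculpture uses 85 of the 88 m² and totals 2043.
An exhaustive check of the 1024 subsets confirms 2043.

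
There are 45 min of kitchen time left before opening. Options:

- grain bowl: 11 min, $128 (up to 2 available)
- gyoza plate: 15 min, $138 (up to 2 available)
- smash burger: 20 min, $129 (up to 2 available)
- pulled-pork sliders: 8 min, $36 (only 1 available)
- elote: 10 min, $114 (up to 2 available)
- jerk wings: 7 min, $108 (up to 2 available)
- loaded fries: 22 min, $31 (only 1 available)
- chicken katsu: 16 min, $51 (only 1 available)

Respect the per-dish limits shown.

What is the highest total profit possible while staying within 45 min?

572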